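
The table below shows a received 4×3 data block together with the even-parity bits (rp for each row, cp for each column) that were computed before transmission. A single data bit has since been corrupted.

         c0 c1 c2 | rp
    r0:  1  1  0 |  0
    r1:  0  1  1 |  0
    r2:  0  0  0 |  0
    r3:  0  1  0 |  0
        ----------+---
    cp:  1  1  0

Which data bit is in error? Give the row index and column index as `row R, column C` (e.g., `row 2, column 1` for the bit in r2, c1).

Recompute each row's even parity and compare to rp:
  r0: data parity 0, sent rp 0 → ok
  r1: data parity 0, sent rp 0 → ok
  r2: data parity 0, sent rp 0 → ok
  r3: data parity 1, sent rp 0 → mismatch
Recompute each column's even parity and compare to cp:
  c0: data parity 1, sent cp 1 → ok
  c1: data parity 1, sent cp 1 → ok
  c2: data parity 1, sent cp 0 → mismatch
Exactly one row (r3) and one column (c2) fail → the flipped bit is at their intersection.

row 3, column 2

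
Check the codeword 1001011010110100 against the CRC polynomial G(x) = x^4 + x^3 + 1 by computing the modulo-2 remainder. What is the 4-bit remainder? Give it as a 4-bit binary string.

1100

Modulo-2 division of 1001011010110100 by 11001:
  pos 0: 10010 XOR 11001 = 01011
  pos 1: 10111 XOR 11001 = 01110
  pos 2: 11101 XOR 11001 = 00100
  pos 4: 10001 XOR 11001 = 01000
  pos 5: 10000 XOR 11001 = 01001
  pos 6: 10011 XOR 11001 = 01010
  pos 7: 10101 XOR 11001 = 01100
  pos 8: 11000 XOR 11001 = 00001
Remainder = 1100 (nonzero — an error is detected).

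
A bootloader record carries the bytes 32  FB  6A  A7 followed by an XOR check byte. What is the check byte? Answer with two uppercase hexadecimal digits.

XOR the bytes together:
  start with 0x32
  0x32 ⊕ 0xFB = 0xC9
  0xC9 ⊕ 0x6A = 0xA3
  0xA3 ⊕ 0xA7 = 0x04

04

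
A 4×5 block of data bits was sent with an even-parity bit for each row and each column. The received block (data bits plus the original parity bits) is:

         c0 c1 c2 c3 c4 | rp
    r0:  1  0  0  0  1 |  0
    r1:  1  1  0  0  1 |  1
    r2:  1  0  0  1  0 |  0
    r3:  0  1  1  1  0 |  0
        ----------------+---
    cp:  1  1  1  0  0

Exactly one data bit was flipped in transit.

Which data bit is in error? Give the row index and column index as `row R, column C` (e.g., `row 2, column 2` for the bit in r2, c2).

row 3, column 1

Recompute each row's even parity and compare to rp:
  r0: data parity 0, sent rp 0 → ok
  r1: data parity 1, sent rp 1 → ok
  r2: data parity 0, sent rp 0 → ok
  r3: data parity 1, sent rp 0 → mismatch
Recompute each column's even parity and compare to cp:
  c0: data parity 1, sent cp 1 → ok
  c1: data parity 0, sent cp 1 → mismatch
  c2: data parity 1, sent cp 1 → ok
  c3: data parity 0, sent cp 0 → ok
  c4: data parity 0, sent cp 0 → ok
Exactly one row (r3) and one column (c1) fail → the flipped bit is at their intersection.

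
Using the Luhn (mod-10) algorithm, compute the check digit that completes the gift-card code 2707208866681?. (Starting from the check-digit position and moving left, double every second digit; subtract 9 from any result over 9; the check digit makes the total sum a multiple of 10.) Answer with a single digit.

1

Partial digits right→left: 1 8 6 6 6 8 8 0 2 7 0 7 2
Double every second digit counting from the check-digit position (so the 1st, 3rd, 5th, ... of the partial from the right).
  doubled (with −9 where >9): 2 3 3 7 4 0 4 → sum 23
  kept as-is: 8 6 8 0 7 7 → sum 36
Total = 23 + 36 = 59.
Check digit = (10 − (59 mod 10)) mod 10 = 1.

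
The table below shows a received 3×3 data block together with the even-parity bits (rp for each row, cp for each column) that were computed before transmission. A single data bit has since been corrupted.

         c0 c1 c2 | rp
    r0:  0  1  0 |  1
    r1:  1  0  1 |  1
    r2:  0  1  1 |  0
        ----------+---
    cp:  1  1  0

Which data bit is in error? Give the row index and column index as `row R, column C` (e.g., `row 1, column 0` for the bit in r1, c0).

Recompute each row's even parity and compare to rp:
  r0: data parity 1, sent rp 1 → ok
  r1: data parity 0, sent rp 1 → mismatch
  r2: data parity 0, sent rp 0 → ok
Recompute each column's even parity and compare to cp:
  c0: data parity 1, sent cp 1 → ok
  c1: data parity 0, sent cp 1 → mismatch
  c2: data parity 0, sent cp 0 → ok
Exactly one row (r1) and one column (c1) fail → the flipped bit is at their intersection.

row 1, column 1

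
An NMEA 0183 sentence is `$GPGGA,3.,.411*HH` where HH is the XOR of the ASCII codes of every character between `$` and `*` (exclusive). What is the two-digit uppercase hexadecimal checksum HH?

XOR the ASCII codes of the payload characters:
  'G' = 0x47 → acc = 0x47
  'P' = 0x50 → acc = 0x17
  'G' = 0x47 → acc = 0x50
  'G' = 0x47 → acc = 0x17
  'A' = 0x41 → acc = 0x56
  ',' = 0x2C → acc = 0x7A
  '3' = 0x33 → acc = 0x49
  '.' = 0x2E → acc = 0x67
  ',' = 0x2C → acc = 0x4B
  '.' = 0x2E → acc = 0x65
  '4' = 0x34 → acc = 0x51
  '1' = 0x31 → acc = 0x60
  '1' = 0x31 → acc = 0x51
Checksum = 0x51.

51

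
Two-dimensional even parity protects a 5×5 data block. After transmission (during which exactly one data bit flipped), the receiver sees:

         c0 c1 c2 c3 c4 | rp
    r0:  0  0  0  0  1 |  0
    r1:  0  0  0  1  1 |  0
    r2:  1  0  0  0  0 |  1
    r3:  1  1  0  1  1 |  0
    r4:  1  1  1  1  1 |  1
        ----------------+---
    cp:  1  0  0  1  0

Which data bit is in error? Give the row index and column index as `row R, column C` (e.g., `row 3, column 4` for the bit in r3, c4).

Recompute each row's even parity and compare to rp:
  r0: data parity 1, sent rp 0 → mismatch
  r1: data parity 0, sent rp 0 → ok
  r2: data parity 1, sent rp 1 → ok
  r3: data parity 0, sent rp 0 → ok
  r4: data parity 1, sent rp 1 → ok
Recompute each column's even parity and compare to cp:
  c0: data parity 1, sent cp 1 → ok
  c1: data parity 0, sent cp 0 → ok
  c2: data parity 1, sent cp 0 → mismatch
  c3: data parity 1, sent cp 1 → ok
  c4: data parity 0, sent cp 0 → ok
Exactly one row (r0) and one column (c2) fail → the flipped bit is at their intersection.

row 0, column 2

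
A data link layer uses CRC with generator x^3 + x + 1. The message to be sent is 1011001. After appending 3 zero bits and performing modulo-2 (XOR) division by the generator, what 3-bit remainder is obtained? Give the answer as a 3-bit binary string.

Append 3 zeros: 1011001000. Divide by 1011 (XOR where the leading bit is 1):
  pos 0: 1011 XOR 1011 = 0000
  pos 6: 1000 XOR 1011 = 0011
Remainder (last 3 bits) = 011. This is the CRC / FCS.

011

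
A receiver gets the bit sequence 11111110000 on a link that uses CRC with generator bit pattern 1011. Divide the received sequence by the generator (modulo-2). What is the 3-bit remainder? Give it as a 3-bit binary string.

000

Modulo-2 division of 11111110000 by 1011:
  pos 0: 1111 XOR 1011 = 0100
  pos 1: 1001 XOR 1011 = 0010
  pos 3: 1011 XOR 1011 = 0000
Remainder = 000 (zero — the frame passes the CRC check).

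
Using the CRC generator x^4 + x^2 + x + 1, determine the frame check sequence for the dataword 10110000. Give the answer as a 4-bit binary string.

Append 4 zeros: 101100000000. Divide by 10111 (XOR where the leading bit is 1):
  pos 0: 10110 XOR 10111 = 00001
  pos 4: 10000 XOR 10111 = 00111
  pos 6: 11100 XOR 10111 = 01011
  pos 7: 10110 XOR 10111 = 00001
Remainder (last 4 bits) = 0001. This is the CRC / FCS.

0001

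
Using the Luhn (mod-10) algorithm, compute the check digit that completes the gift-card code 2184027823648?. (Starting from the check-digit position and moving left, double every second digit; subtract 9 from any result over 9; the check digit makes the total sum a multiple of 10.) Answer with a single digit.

8

Partial digits right→left: 8 4 6 3 2 8 7 2 0 4 8 1 2
Double every second digit counting from the check-digit position (so the 1st, 3rd, 5th, ... of the partial from the right).
  doubled (with −9 where >9): 7 3 4 5 0 7 4 → sum 30
  kept as-is: 4 3 8 2 4 1 → sum 22
Total = 30 + 22 = 52.
Check digit = (10 − (52 mod 10)) mod 10 = 8.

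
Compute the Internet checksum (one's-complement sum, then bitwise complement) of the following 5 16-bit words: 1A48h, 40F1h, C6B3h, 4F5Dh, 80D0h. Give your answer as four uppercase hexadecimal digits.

0DE5

One's-complement addition (fold any carry out of bit 15 back into bit 0):
  0x1A48 + 0x40F1 = 0x05B39
  0x5B39 + 0xC6B3 = 0x121EC → wrap carry → 0x21ED
  0x21ED + 0x4F5D = 0x0714A
  0x714A + 0x80D0 = 0x0F21A
One's-complement sum = 0xF21A.
Checksum = ~0xF21A & 0xFFFF = 0x0DE5.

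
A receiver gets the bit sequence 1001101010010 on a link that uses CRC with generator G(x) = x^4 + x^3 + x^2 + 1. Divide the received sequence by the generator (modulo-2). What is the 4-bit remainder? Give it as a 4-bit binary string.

0000

Modulo-2 division of 1001101010010 by 11101:
  pos 0: 10011 XOR 11101 = 01110
  pos 1: 11100 XOR 11101 = 00001
  pos 5: 11010 XOR 11101 = 00111
  pos 7: 11101 XOR 11101 = 00000
Remainder = 0000 (zero — the frame passes the CRC check).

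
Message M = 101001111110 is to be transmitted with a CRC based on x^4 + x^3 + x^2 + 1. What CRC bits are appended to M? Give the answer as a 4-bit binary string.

1010

Append 4 zeros: 1010011111100000. Divide by 11101 (XOR where the leading bit is 1):
  pos 0: 10100 XOR 11101 = 01001
  pos 1: 10011 XOR 11101 = 01110
  pos 2: 11101 XOR 11101 = 00000
  pos 7: 11110 XOR 11101 = 00011
  pos 10: 11000 XOR 11101 = 00101
Remainder (last 4 bits) = 1010. This is the CRC / FCS.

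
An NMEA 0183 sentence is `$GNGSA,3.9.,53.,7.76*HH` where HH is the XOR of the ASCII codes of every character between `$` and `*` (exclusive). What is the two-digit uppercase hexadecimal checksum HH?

4A

XOR the ASCII codes of the payload characters:
  'G' = 0x47 → acc = 0x47
  'N' = 0x4E → acc = 0x09
  'G' = 0x47 → acc = 0x4E
  'S' = 0x53 → acc = 0x1D
  'A' = 0x41 → acc = 0x5C
  ',' = 0x2C → acc = 0x70
  '3' = 0x33 → acc = 0x43
  '.' = 0x2E → acc = 0x6D
  '9' = 0x39 → acc = 0x54
  '.' = 0x2E → acc = 0x7A
  ',' = 0x2C → acc = 0x56
  '5' = 0x35 → acc = 0x63
  '3' = 0x33 → acc = 0x50
  '.' = 0x2E → acc = 0x7E
  ',' = 0x2C → acc = 0x52
  '7' = 0x37 → acc = 0x65
  '.' = 0x2E → acc = 0x4B
  '7' = 0x37 → acc = 0x7C
  '6' = 0x36 → acc = 0x4A
Checksum = 0x4A.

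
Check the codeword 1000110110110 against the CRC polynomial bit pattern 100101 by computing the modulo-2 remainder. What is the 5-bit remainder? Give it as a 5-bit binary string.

00100

Modulo-2 division of 1000110110110 by 100101:
  pos 0: 100011 XOR 100101 = 000110
  pos 3: 110011 XOR 100101 = 010110
  pos 4: 101100 XOR 100101 = 001001
  pos 6: 100111 XOR 100101 = 000010
Remainder = 00100 (nonzero — an error is detected).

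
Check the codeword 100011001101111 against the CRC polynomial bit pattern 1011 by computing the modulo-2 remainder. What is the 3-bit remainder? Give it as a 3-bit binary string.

000

Modulo-2 division of 100011001101111 by 1011:
  pos 0: 1000 XOR 1011 = 0011
  pos 2: 1111 XOR 1011 = 0100
  pos 3: 1000 XOR 1011 = 0011
  pos 5: 1101 XOR 1011 = 0110
  pos 6: 1101 XOR 1011 = 0110
  pos 7: 1100 XOR 1011 = 0111
  pos 8: 1111 XOR 1011 = 0100
  pos 9: 1001 XOR 1011 = 0010
  pos 11: 1011 XOR 1011 = 0000
Remainder = 000 (zero — the frame passes the CRC check).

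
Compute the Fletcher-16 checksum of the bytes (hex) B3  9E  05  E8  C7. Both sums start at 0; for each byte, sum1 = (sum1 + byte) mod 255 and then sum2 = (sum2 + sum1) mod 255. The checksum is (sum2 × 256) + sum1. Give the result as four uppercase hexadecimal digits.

A508

Running sums (mod 255):
  after byte 0 (B3): sum1=179, sum2=179
  after byte 1 (9E): sum1=82, sum2=6
  after byte 2 (05): sum1=87, sum2=93
  after byte 3 (E8): sum1=64, sum2=157
  after byte 4 (C7): sum1=8, sum2=165
Checksum = sum2·256 + sum1 = 165·256 + 8 = 42248 = 0xA508.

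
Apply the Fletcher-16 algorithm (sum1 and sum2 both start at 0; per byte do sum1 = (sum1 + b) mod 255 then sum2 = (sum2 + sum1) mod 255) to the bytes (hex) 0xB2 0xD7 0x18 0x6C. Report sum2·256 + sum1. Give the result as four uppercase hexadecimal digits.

Running sums (mod 255):
  after byte 0 (0xB2): sum1=178, sum2=178
  after byte 1 (0xD7): sum1=138, sum2=61
  after byte 2 (0x18): sum1=162, sum2=223
  after byte 3 (0x6C): sum1=15, sum2=238
Checksum = sum2·256 + sum1 = 238·256 + 15 = 60943 = 0xEE0F.

EE0F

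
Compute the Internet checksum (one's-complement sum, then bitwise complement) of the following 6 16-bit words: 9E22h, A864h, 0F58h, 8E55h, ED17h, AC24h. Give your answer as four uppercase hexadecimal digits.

One's-complement addition (fold any carry out of bit 15 back into bit 0):
  0x9E22 + 0xA864 = 0x14686 → wrap carry → 0x4687
  0x4687 + 0x0F58 = 0x055DF
  0x55DF + 0x8E55 = 0x0E434
  0xE434 + 0xED17 = 0x1D14B → wrap carry → 0xD14C
  0xD14C + 0xAC24 = 0x17D70 → wrap carry → 0x7D71
One's-complement sum = 0x7D71.
Checksum = ~0x7D71 & 0xFFFF = 0x828E.

828E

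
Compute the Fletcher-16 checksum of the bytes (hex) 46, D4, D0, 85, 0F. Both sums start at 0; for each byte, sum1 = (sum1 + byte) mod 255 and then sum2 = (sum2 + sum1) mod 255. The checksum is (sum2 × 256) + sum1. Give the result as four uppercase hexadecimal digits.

Running sums (mod 255):
  after byte 0 (46): sum1=70, sum2=70
  after byte 1 (D4): sum1=27, sum2=97
  after byte 2 (D0): sum1=235, sum2=77
  after byte 3 (85): sum1=113, sum2=190
  after byte 4 (0F): sum1=128, sum2=63
Checksum = sum2·256 + sum1 = 63·256 + 128 = 16256 = 0x3F80.

3F80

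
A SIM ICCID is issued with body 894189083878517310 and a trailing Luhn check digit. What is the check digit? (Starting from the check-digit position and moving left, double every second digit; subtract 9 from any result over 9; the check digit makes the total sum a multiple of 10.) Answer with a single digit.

8

Partial digits right→left: 0 1 3 7 1 5 8 7 8 3 8 0 9 8 1 4 9 8
Double every second digit counting from the check-digit position (so the 1st, 3rd, 5th, ... of the partial from the right).
  doubled (with −9 where >9): 0 6 2 7 7 7 9 2 9 → sum 49
  kept as-is: 1 7 5 7 3 0 8 4 8 → sum 43
Total = 49 + 43 = 92.
Check digit = (10 − (92 mod 10)) mod 10 = 8.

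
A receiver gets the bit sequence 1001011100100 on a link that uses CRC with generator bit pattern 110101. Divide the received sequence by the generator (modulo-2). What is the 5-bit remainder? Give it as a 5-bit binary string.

00000

Modulo-2 division of 1001011100100 by 110101:
  pos 0: 100101 XOR 110101 = 010000
  pos 1: 100001 XOR 110101 = 010100
  pos 2: 101001 XOR 110101 = 011100
  pos 3: 111000 XOR 110101 = 001101
  pos 5: 110101 XOR 110101 = 000000
Remainder = 00000 (zero — the frame passes the CRC check).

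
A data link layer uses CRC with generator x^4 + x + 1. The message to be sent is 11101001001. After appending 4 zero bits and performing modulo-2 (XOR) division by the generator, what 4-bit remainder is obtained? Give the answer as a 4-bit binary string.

0100

Append 4 zeros: 111010010010000. Divide by 10011 (XOR where the leading bit is 1):
  pos 0: 11101 XOR 10011 = 01110
  pos 1: 11100 XOR 10011 = 01111
  pos 2: 11110 XOR 10011 = 01101
  pos 3: 11011 XOR 10011 = 01000
  pos 4: 10000 XOR 10011 = 00011
  pos 7: 11010 XOR 10011 = 01001
  pos 8: 10010 XOR 10011 = 00001
Remainder (last 4 bits) = 0100. This is the CRC / FCS.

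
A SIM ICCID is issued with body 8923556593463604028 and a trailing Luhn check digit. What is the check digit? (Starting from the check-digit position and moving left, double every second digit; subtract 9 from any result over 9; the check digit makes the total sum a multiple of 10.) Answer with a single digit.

2

Partial digits right→left: 8 2 0 4 0 6 3 6 4 3 9 5 6 5 5 3 2 9 8
Double every second digit counting from the check-digit position (so the 1st, 3rd, 5th, ... of the partial from the right).
  doubled (with −9 where >9): 7 0 0 6 8 9 3 1 4 7 → sum 45
  kept as-is: 2 4 6 6 3 5 5 3 9 → sum 43
Total = 45 + 43 = 88.
Check digit = (10 − (88 mod 10)) mod 10 = 2.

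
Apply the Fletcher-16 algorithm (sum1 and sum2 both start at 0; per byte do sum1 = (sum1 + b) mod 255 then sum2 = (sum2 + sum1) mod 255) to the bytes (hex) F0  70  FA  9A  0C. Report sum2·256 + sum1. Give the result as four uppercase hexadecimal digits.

Running sums (mod 255):
  after byte 0 (F0): sum1=240, sum2=240
  after byte 1 (70): sum1=97, sum2=82
  after byte 2 (FA): sum1=92, sum2=174
  after byte 3 (9A): sum1=246, sum2=165
  after byte 4 (0C): sum1=3, sum2=168
Checksum = sum2·256 + sum1 = 168·256 + 3 = 43011 = 0xA803.

A803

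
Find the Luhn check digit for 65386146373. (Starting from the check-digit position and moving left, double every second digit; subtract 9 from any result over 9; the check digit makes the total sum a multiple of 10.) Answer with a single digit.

1

Partial digits right→left: 3 7 3 6 4 1 6 8 3 5 6
Double every second digit counting from the check-digit position (so the 1st, 3rd, 5th, ... of the partial from the right).
  doubled (with −9 where >9): 6 6 8 3 6 3 → sum 32
  kept as-is: 7 6 1 8 5 → sum 27
Total = 32 + 27 = 59.
Check digit = (10 − (59 mod 10)) mod 10 = 1.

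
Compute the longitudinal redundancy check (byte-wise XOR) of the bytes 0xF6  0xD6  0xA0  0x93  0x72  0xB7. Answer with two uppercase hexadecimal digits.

D6

XOR the bytes together:
  start with 0xF6
  0xF6 ⊕ 0xD6 = 0x20
  0x20 ⊕ 0xA0 = 0x80
  0x80 ⊕ 0x93 = 0x13
  0x13 ⊕ 0x72 = 0x61
  0x61 ⊕ 0xB7 = 0xD6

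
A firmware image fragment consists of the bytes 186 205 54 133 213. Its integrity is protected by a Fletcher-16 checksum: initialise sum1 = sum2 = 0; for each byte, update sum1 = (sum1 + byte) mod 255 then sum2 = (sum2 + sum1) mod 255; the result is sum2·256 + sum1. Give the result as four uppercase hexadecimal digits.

Running sums (mod 255):
  after byte 0 (186): sum1=186, sum2=186
  after byte 1 (205): sum1=136, sum2=67
  after byte 2 (54): sum1=190, sum2=2
  after byte 3 (133): sum1=68, sum2=70
  after byte 4 (213): sum1=26, sum2=96
Checksum = sum2·256 + sum1 = 96·256 + 26 = 24602 = 0x601A.

601A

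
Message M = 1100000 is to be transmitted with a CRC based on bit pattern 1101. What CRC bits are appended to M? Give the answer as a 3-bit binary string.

Append 3 zeros: 1100000000. Divide by 1101 (XOR where the leading bit is 1):
  pos 0: 1100 XOR 1101 = 0001
  pos 3: 1000 XOR 1101 = 0101
  pos 4: 1010 XOR 1101 = 0111
  pos 5: 1110 XOR 1101 = 0011
Remainder (last 3 bits) = 110. This is the CRC / FCS.

110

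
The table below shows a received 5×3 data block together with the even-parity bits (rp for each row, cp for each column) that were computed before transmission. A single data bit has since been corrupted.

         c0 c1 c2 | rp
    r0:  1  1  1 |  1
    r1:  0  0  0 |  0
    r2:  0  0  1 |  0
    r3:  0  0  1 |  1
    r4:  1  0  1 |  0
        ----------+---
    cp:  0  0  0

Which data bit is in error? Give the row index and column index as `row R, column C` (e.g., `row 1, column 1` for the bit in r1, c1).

row 2, column 1

Recompute each row's even parity and compare to rp:
  r0: data parity 1, sent rp 1 → ok
  r1: data parity 0, sent rp 0 → ok
  r2: data parity 1, sent rp 0 → mismatch
  r3: data parity 1, sent rp 1 → ok
  r4: data parity 0, sent rp 0 → ok
Recompute each column's even parity and compare to cp:
  c0: data parity 0, sent cp 0 → ok
  c1: data parity 1, sent cp 0 → mismatch
  c2: data parity 0, sent cp 0 → ok
Exactly one row (r2) and one column (c1) fail → the flipped bit is at their intersection.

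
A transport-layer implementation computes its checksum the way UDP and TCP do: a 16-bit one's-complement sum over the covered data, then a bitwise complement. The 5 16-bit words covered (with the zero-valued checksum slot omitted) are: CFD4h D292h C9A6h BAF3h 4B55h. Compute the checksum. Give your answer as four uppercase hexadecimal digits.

One's-complement addition (fold any carry out of bit 15 back into bit 0):
  0xCFD4 + 0xD292 = 0x1A266 → wrap carry → 0xA267
  0xA267 + 0xC9A6 = 0x16C0D → wrap carry → 0x6C0E
  0x6C0E + 0xBAF3 = 0x12701 → wrap carry → 0x2702
  0x2702 + 0x4B55 = 0x07257
One's-complement sum = 0x7257.
Checksum = ~0x7257 & 0xFFFF = 0x8DA8.

8DA8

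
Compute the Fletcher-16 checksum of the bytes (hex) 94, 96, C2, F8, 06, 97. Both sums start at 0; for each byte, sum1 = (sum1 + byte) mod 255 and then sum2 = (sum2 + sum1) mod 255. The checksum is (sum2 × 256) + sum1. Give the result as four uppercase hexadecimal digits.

Running sums (mod 255):
  after byte 0 (94): sum1=148, sum2=148
  after byte 1 (96): sum1=43, sum2=191
  after byte 2 (C2): sum1=237, sum2=173
  after byte 3 (F8): sum1=230, sum2=148
  after byte 4 (06): sum1=236, sum2=129
  after byte 5 (97): sum1=132, sum2=6
Checksum = sum2·256 + sum1 = 6·256 + 132 = 1668 = 0x0684.

0684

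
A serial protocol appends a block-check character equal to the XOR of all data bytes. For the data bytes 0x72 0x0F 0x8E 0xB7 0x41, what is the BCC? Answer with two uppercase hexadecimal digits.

XOR the bytes together:
  start with 0x72
  0x72 ⊕ 0x0F = 0x7D
  0x7D ⊕ 0x8E = 0xF3
  0xF3 ⊕ 0xB7 = 0x44
  0x44 ⊕ 0x41 = 0x05

05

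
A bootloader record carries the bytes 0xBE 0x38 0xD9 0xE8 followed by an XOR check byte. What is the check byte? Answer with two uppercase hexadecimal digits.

XOR the bytes together:
  start with 0xBE
  0xBE ⊕ 0x38 = 0x86
  0x86 ⊕ 0xD9 = 0x5F
  0x5F ⊕ 0xE8 = 0xB7

B7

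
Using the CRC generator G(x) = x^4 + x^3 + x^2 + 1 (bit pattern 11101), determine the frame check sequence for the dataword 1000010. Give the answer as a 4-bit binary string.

Append 4 zeros: 10000100000. Divide by 11101 (XOR where the leading bit is 1):
  pos 0: 10000 XOR 11101 = 01101
  pos 1: 11011 XOR 11101 = 00110
  pos 3: 11000 XOR 11101 = 00101
  pos 5: 10100 XOR 11101 = 01001
  pos 6: 10010 XOR 11101 = 01111
Remainder (last 4 bits) = 1111. This is the CRC / FCS.

1111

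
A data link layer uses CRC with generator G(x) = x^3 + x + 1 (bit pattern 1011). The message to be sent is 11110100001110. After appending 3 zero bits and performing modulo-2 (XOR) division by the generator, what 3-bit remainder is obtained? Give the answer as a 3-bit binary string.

000

Append 3 zeros: 11110100001110000. Divide by 1011 (XOR where the leading bit is 1):
  pos 0: 1111 XOR 1011 = 0100
  pos 1: 1000 XOR 1011 = 0011
  pos 3: 1110 XOR 1011 = 0101
  pos 4: 1010 XOR 1011 = 0001
  pos 7: 1001 XOR 1011 = 0010
  pos 9: 1011 XOR 1011 = 0000
Remainder (last 3 bits) = 000. This is the CRC / FCS.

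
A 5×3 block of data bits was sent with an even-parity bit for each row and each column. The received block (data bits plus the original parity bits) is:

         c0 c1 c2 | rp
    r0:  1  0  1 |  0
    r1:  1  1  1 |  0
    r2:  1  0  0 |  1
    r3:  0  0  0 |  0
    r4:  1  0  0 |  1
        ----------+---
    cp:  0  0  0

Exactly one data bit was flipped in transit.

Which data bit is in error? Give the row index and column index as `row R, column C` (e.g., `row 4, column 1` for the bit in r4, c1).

Recompute each row's even parity and compare to rp:
  r0: data parity 0, sent rp 0 → ok
  r1: data parity 1, sent rp 0 → mismatch
  r2: data parity 1, sent rp 1 → ok
  r3: data parity 0, sent rp 0 → ok
  r4: data parity 1, sent rp 1 → ok
Recompute each column's even parity and compare to cp:
  c0: data parity 0, sent cp 0 → ok
  c1: data parity 1, sent cp 0 → mismatch
  c2: data parity 0, sent cp 0 → ok
Exactly one row (r1) and one column (c1) fail → the flipped bit is at their intersection.

row 1, column 1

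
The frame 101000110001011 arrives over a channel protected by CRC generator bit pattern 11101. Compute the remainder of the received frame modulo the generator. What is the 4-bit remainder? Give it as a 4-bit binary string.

1110

Modulo-2 division of 101000110001011 by 11101:
  pos 0: 10100 XOR 11101 = 01001
  pos 1: 10010 XOR 11101 = 01111
  pos 2: 11111 XOR 11101 = 00010
  pos 5: 10100 XOR 11101 = 01001
  pos 6: 10010 XOR 11101 = 01111
  pos 7: 11111 XOR 11101 = 00010
  pos 10: 10011 XOR 11101 = 01110
Remainder = 1110 (nonzero — an error is detected).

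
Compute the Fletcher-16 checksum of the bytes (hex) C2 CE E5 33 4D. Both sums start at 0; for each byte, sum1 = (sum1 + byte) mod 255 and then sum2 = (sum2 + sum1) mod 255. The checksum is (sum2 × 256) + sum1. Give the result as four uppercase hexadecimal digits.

6EF7

Running sums (mod 255):
  after byte 0 (C2): sum1=194, sum2=194
  after byte 1 (CE): sum1=145, sum2=84
  after byte 2 (E5): sum1=119, sum2=203
  after byte 3 (33): sum1=170, sum2=118
  after byte 4 (4D): sum1=247, sum2=110
Checksum = sum2·256 + sum1 = 110·256 + 247 = 28407 = 0x6EF7.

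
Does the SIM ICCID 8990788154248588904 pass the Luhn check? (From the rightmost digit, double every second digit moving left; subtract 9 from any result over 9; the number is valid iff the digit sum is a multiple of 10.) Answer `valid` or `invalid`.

valid

From the right, keep odd positions and double even positions (subtract 9 from any doubled value over 9):
  doubled (positions 2,4,...): 0 7 1 8 8 2 7 0 9 → sum 42
  kept (positions 1,3,...): 4 9 8 8 2 5 8 7 9 8 → sum 68
Total = 110.
110 mod 10 = 0, so the number is valid.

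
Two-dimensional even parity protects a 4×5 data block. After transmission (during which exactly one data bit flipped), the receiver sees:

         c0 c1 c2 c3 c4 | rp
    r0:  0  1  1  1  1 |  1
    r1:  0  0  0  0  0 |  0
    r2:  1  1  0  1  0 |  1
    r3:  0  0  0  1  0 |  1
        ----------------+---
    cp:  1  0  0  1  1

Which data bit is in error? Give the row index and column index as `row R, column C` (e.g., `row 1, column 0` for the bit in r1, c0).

Recompute each row's even parity and compare to rp:
  r0: data parity 0, sent rp 1 → mismatch
  r1: data parity 0, sent rp 0 → ok
  r2: data parity 1, sent rp 1 → ok
  r3: data parity 1, sent rp 1 → ok
Recompute each column's even parity and compare to cp:
  c0: data parity 1, sent cp 1 → ok
  c1: data parity 0, sent cp 0 → ok
  c2: data parity 1, sent cp 0 → mismatch
  c3: data parity 1, sent cp 1 → ok
  c4: data parity 1, sent cp 1 → ok
Exactly one row (r0) and one column (c2) fail → the flipped bit is at their intersection.

row 0, column 2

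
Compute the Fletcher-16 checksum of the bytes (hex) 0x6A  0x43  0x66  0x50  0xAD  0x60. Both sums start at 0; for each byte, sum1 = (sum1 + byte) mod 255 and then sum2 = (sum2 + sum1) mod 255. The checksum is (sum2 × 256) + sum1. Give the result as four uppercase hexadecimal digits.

Running sums (mod 255):
  after byte 0 (0x6A): sum1=106, sum2=106
  after byte 1 (0x43): sum1=173, sum2=24
  after byte 2 (0x66): sum1=20, sum2=44
  after byte 3 (0x50): sum1=100, sum2=144
  after byte 4 (0xAD): sum1=18, sum2=162
  after byte 5 (0x60): sum1=114, sum2=21
Checksum = sum2·256 + sum1 = 21·256 + 114 = 5490 = 0x1572.

1572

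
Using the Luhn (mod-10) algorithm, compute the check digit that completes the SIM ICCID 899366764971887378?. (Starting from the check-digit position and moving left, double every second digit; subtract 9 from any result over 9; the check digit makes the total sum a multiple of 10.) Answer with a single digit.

Partial digits right→left: 8 7 3 7 8 8 1 7 9 4 6 7 6 6 3 9 9 8
Double every second digit counting from the check-digit position (so the 1st, 3rd, 5th, ... of the partial from the right).
  doubled (with −9 where >9): 7 6 7 2 9 3 3 6 9 → sum 52
  kept as-is: 7 7 8 7 4 7 6 9 8 → sum 63
Total = 52 + 63 = 115.
Check digit = (10 − (115 mod 10)) mod 10 = 5.

5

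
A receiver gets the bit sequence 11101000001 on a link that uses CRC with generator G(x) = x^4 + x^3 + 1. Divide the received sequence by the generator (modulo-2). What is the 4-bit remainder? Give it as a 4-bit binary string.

1111

Modulo-2 division of 11101000001 by 11001:
  pos 0: 11101 XOR 11001 = 00100
  pos 2: 10000 XOR 11001 = 01001
  pos 3: 10010 XOR 11001 = 01011
  pos 4: 10110 XOR 11001 = 01111
  pos 5: 11110 XOR 11001 = 00111
Remainder = 1111 (nonzero — an error is detected).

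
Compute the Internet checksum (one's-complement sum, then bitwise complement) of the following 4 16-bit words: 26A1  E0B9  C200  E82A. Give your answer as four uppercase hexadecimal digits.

One's-complement addition (fold any carry out of bit 15 back into bit 0):
  0x26A1 + 0xE0B9 = 0x1075A → wrap carry → 0x075B
  0x075B + 0xC200 = 0x0C95B
  0xC95B + 0xE82A = 0x1B185 → wrap carry → 0xB186
One's-complement sum = 0xB186.
Checksum = ~0xB186 & 0xFFFF = 0x4E79.

4E79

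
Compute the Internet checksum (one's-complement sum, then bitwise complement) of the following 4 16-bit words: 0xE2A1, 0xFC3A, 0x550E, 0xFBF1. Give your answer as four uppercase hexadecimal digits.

D022

One's-complement addition (fold any carry out of bit 15 back into bit 0):
  0xE2A1 + 0xFC3A = 0x1DEDB → wrap carry → 0xDEDC
  0xDEDC + 0x550E = 0x133EA → wrap carry → 0x33EB
  0x33EB + 0xFBF1 = 0x12FDC → wrap carry → 0x2FDD
One's-complement sum = 0x2FDD.
Checksum = ~0x2FDD & 0xFFFF = 0xD022.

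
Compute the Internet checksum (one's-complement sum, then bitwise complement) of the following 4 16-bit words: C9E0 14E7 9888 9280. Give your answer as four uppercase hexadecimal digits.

One's-complement addition (fold any carry out of bit 15 back into bit 0):
  0xC9E0 + 0x14E7 = 0x0DEC7
  0xDEC7 + 0x9888 = 0x1774F → wrap carry → 0x7750
  0x7750 + 0x9280 = 0x109D0 → wrap carry → 0x09D1
One's-complement sum = 0x09D1.
Checksum = ~0x09D1 & 0xFFFF = 0xF62E.

F62E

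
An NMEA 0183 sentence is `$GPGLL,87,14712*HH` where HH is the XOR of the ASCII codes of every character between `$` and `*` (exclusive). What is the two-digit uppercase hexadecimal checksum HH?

6E

XOR the ASCII codes of the payload characters:
  'G' = 0x47 → acc = 0x47
  'P' = 0x50 → acc = 0x17
  'G' = 0x47 → acc = 0x50
  'L' = 0x4C → acc = 0x1C
  'L' = 0x4C → acc = 0x50
  ',' = 0x2C → acc = 0x7C
  '8' = 0x38 → acc = 0x44
  '7' = 0x37 → acc = 0x73
  ',' = 0x2C → acc = 0x5F
  '1' = 0x31 → acc = 0x6E
  '4' = 0x34 → acc = 0x5A
  '7' = 0x37 → acc = 0x6D
  '1' = 0x31 → acc = 0x5C
  '2' = 0x32 → acc = 0x6E
Checksum = 0x6E.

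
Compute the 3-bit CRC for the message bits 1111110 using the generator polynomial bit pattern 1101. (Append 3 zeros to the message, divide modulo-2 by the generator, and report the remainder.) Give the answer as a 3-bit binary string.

101

Append 3 zeros: 1111110000. Divide by 1101 (XOR where the leading bit is 1):
  pos 0: 1111 XOR 1101 = 0010
  pos 2: 1011 XOR 1101 = 0110
  pos 3: 1100 XOR 1101 = 0001
  pos 6: 1000 XOR 1101 = 0101
Remainder (last 3 bits) = 101. This is the CRC / FCS.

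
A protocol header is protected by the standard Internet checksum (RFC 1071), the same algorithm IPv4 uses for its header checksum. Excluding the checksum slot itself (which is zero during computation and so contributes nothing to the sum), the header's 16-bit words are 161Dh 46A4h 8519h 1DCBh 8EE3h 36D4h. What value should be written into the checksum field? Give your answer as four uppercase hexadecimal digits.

One's-complement addition (fold any carry out of bit 15 back into bit 0):
  0x161D + 0x46A4 = 0x05CC1
  0x5CC1 + 0x8519 = 0x0E1DA
  0xE1DA + 0x1DCB = 0x0FFA5
  0xFFA5 + 0x8EE3 = 0x18E88 → wrap carry → 0x8E89
  0x8E89 + 0x36D4 = 0x0C55D
One's-complement sum = 0xC55D.
Checksum = ~0xC55D & 0xFFFF = 0x3AA2.

3AA2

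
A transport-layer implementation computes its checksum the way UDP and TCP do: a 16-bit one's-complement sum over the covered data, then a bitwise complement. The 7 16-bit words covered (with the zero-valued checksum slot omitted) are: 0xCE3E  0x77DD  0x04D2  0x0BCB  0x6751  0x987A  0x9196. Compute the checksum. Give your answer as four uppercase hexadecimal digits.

One's-complement addition (fold any carry out of bit 15 back into bit 0):
  0xCE3E + 0x77DD = 0x1461B → wrap carry → 0x461C
  0x461C + 0x04D2 = 0x04AEE
  0x4AEE + 0x0BCB = 0x056B9
  0x56B9 + 0x6751 = 0x0BE0A
  0xBE0A + 0x987A = 0x15684 → wrap carry → 0x5685
  0x5685 + 0x9196 = 0x0E81B
One's-complement sum = 0xE81B.
Checksum = ~0xE81B & 0xFFFF = 0x17E4.

17E4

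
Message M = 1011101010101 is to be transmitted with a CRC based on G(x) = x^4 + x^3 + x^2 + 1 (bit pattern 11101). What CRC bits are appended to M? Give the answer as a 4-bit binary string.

0101

Append 4 zeros: 10111010101010000. Divide by 11101 (XOR where the leading bit is 1):
  pos 0: 10111 XOR 11101 = 01010
  pos 1: 10100 XOR 11101 = 01001
  pos 2: 10011 XOR 11101 = 01110
  pos 3: 11100 XOR 11101 = 00001
  pos 7: 11010 XOR 11101 = 00111
  pos 9: 11110 XOR 11101 = 00011
  pos 12: 11000 XOR 11101 = 00101
Remainder (last 4 bits) = 0101. This is the CRC / FCS.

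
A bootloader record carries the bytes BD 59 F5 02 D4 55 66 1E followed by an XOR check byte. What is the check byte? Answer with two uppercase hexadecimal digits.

XOR the bytes together:
  start with 0xBD
  0xBD ⊕ 0x59 = 0xE4
  0xE4 ⊕ 0xF5 = 0x11
  0x11 ⊕ 0x02 = 0x13
  0x13 ⊕ 0xD4 = 0xC7
  0xC7 ⊕ 0x55 = 0x92
  0x92 ⊕ 0x66 = 0xF4
  0xF4 ⊕ 0x1E = 0xEA

EA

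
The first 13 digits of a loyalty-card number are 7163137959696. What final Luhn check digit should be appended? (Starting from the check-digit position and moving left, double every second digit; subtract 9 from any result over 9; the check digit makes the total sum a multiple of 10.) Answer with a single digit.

Partial digits right→left: 6 9 6 9 5 9 7 3 1 3 6 1 7
Double every second digit counting from the check-digit position (so the 1st, 3rd, 5th, ... of the partial from the right).
  doubled (with −9 where >9): 3 3 1 5 2 3 5 → sum 22
  kept as-is: 9 9 9 3 3 1 → sum 34
Total = 22 + 34 = 56.
Check digit = (10 − (56 mod 10)) mod 10 = 4.

4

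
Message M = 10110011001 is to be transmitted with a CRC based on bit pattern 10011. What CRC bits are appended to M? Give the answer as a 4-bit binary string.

Append 4 zeros: 101100110010000. Divide by 10011 (XOR where the leading bit is 1):
  pos 0: 10110 XOR 10011 = 00101
  pos 2: 10101 XOR 10011 = 00110
  pos 4: 11010 XOR 10011 = 01001
  pos 5: 10010 XOR 10011 = 00001
  pos 9: 11000 XOR 10011 = 01011
  pos 10: 10110 XOR 10011 = 00101
Remainder (last 4 bits) = 0101. This is the CRC / FCS.

0101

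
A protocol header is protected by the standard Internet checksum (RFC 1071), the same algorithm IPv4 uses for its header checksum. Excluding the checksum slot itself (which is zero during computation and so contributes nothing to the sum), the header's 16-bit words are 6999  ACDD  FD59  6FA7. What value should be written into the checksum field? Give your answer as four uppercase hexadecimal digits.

One's-complement addition (fold any carry out of bit 15 back into bit 0):
  0x6999 + 0xACDD = 0x11676 → wrap carry → 0x1677
  0x1677 + 0xFD59 = 0x113D0 → wrap carry → 0x13D1
  0x13D1 + 0x6FA7 = 0x08378
One's-complement sum = 0x8378.
Checksum = ~0x8378 & 0xFFFF = 0x7C87.

7C87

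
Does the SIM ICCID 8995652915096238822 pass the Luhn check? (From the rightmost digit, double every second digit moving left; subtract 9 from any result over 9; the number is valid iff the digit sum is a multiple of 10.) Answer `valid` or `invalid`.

From the right, keep odd positions and double even positions (subtract 9 from any doubled value over 9):
  doubled (positions 2,4,...): 4 7 4 9 1 9 1 1 9 → sum 45
  kept (positions 1,3,...): 2 8 3 6 0 1 2 6 9 8 → sum 45
Total = 90.
90 mod 10 = 0, so the number is valid.

valid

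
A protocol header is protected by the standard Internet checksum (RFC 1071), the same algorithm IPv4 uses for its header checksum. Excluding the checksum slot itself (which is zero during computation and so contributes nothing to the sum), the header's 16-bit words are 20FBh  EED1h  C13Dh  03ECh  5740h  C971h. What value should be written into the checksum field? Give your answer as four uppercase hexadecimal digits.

0A57

One's-complement addition (fold any carry out of bit 15 back into bit 0):
  0x20FB + 0xEED1 = 0x10FCC → wrap carry → 0x0FCD
  0x0FCD + 0xC13D = 0x0D10A
  0xD10A + 0x03EC = 0x0D4F6
  0xD4F6 + 0x5740 = 0x12C36 → wrap carry → 0x2C37
  0x2C37 + 0xC971 = 0x0F5A8
One's-complement sum = 0xF5A8.
Checksum = ~0xF5A8 & 0xFFFF = 0x0A57.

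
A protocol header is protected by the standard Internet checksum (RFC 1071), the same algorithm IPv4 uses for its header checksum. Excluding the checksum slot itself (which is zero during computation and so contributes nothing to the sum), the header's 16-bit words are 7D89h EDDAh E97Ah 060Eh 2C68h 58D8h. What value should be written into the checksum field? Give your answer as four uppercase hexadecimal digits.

1FD2

One's-complement addition (fold any carry out of bit 15 back into bit 0):
  0x7D89 + 0xEDDA = 0x16B63 → wrap carry → 0x6B64
  0x6B64 + 0xE97A = 0x154DE → wrap carry → 0x54DF
  0x54DF + 0x060E = 0x05AED
  0x5AED + 0x2C68 = 0x08755
  0x8755 + 0x58D8 = 0x0E02D
One's-complement sum = 0xE02D.
Checksum = ~0xE02D & 0xFFFF = 0x1FD2.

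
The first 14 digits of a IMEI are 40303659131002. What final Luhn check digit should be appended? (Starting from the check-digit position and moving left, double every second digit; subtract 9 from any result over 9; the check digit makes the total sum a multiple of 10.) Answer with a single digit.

Partial digits right→left: 2 0 0 1 3 1 9 5 6 3 0 3 0 4
Double every second digit counting from the check-digit position (so the 1st, 3rd, 5th, ... of the partial from the right).
  doubled (with −9 where >9): 4 0 6 9 3 0 0 → sum 22
  kept as-is: 0 1 1 5 3 3 4 → sum 17
Total = 22 + 17 = 39.
Check digit = (10 − (39 mod 10)) mod 10 = 1.

1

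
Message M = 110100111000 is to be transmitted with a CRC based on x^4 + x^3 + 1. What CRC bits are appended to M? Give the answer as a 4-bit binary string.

Append 4 zeros: 1101001110000000. Divide by 11001 (XOR where the leading bit is 1):
  pos 0: 11010 XOR 11001 = 00011
  pos 3: 11011 XOR 11001 = 00010
  pos 6: 10100 XOR 11001 = 01101
  pos 7: 11010 XOR 11001 = 00011
  pos 10: 11000 XOR 11001 = 00001
Remainder (last 4 bits) = 0010. This is the CRC / FCS.

0010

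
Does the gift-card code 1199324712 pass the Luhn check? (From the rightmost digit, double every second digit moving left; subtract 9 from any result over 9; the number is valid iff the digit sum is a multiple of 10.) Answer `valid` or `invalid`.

invalid

From the right, keep odd positions and double even positions (subtract 9 from any doubled value over 9):
  doubled (positions 2,4,...): 2 8 6 9 2 → sum 27
  kept (positions 1,3,...): 2 7 2 9 1 → sum 21
Total = 48.
48 mod 10 = 8, so the number is invalid.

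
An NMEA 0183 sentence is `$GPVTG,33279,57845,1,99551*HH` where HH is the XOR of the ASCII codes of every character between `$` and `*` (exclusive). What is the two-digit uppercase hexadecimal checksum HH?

XOR the ASCII codes of the payload characters:
  'G' = 0x47 → acc = 0x47
  'P' = 0x50 → acc = 0x17
  'V' = 0x56 → acc = 0x41
  'T' = 0x54 → acc = 0x15
  'G' = 0x47 → acc = 0x52
  ',' = 0x2C → acc = 0x7E
  '3' = 0x33 → acc = 0x4D
  '3' = 0x33 → acc = 0x7E
  '2' = 0x32 → acc = 0x4C
  '7' = 0x37 → acc = 0x7B
  '9' = 0x39 → acc = 0x42
  ',' = 0x2C → acc = 0x6E
  '5' = 0x35 → acc = 0x5B
  '7' = 0x37 → acc = 0x6C
  '8' = 0x38 → acc = 0x54
  '4' = 0x34 → acc = 0x60
  '5' = 0x35 → acc = 0x55
  ',' = 0x2C → acc = 0x79
  '1' = 0x31 → acc = 0x48
  ',' = 0x2C → acc = 0x64
  '9' = 0x39 → acc = 0x5D
  '9' = 0x39 → acc = 0x64
  '5' = 0x35 → acc = 0x51
  '5' = 0x35 → acc = 0x64
  '1' = 0x31 → acc = 0x55
Checksum = 0x55.

55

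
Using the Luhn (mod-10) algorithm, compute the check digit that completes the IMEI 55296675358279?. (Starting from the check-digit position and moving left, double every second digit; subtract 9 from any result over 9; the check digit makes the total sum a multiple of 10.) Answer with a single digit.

4

Partial digits right→left: 9 7 2 8 5 3 5 7 6 6 9 2 5 5
Double every second digit counting from the check-digit position (so the 1st, 3rd, 5th, ... of the partial from the right).
  doubled (with −9 where >9): 9 4 1 1 3 9 1 → sum 28
  kept as-is: 7 8 3 7 6 2 5 → sum 38
Total = 28 + 38 = 66.
Check digit = (10 − (66 mod 10)) mod 10 = 4.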